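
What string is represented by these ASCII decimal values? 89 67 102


Codes (decimal): 89 67 102
Per-code ASCII lookup:
  89  (range 65-90: uppercase, 89 - 65 = 24) → 'Y'
  67  (range 65-90: uppercase, 67 - 65 = 2) → 'C'
  102  (range 97-122: lowercase, 102 - 97 = 5) → 'f'
= 'YCf'


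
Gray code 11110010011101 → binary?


Gray code: 11110010011101
MSB stays the same: 1
Each subsequent bit = prev_binary XOR current_gray:
  B[1] = 1 XOR 1 = 0
  B[2] = 0 XOR 1 = 1
  B[3] = 1 XOR 1 = 0
  B[4] = 0 XOR 0 = 0
  B[5] = 0 XOR 0 = 0
  B[6] = 0 XOR 1 = 1
  B[7] = 1 XOR 0 = 1
  B[8] = 1 XOR 0 = 1
  B[9] = 1 XOR 1 = 0
  B[10] = 0 XOR 1 = 1
  B[11] = 1 XOR 1 = 0
  B[12] = 0 XOR 0 = 0
  B[13] = 0 XOR 1 = 1
= 10100011101001 (10473 decimal)


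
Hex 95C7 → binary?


Each hex digit → 4 binary bits:
  9 = 1001
  5 = 0101
  C = 1100
  7 = 0111
Concatenate: 1001 0101 1100 0111
= 1001010111000111


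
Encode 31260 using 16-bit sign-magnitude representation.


Sign bit: 0 (positive)
Magnitude: 31260 = 111101000011100
= 0111101000011100


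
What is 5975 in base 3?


Divide by 3 repeatedly:
5975 ÷ 3 = 1991 remainder 2
1991 ÷ 3 = 663 remainder 2
663 ÷ 3 = 221 remainder 0
221 ÷ 3 = 73 remainder 2
73 ÷ 3 = 24 remainder 1
24 ÷ 3 = 8 remainder 0
8 ÷ 3 = 2 remainder 2
2 ÷ 3 = 0 remainder 2
Reading remainders bottom-up:
= 22012022


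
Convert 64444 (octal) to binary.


Each octal digit → 3 binary bits:
  6 = 110
  4 = 100
  4 = 100
  4 = 100
  4 = 100
Concatenate: 110 100 100 100 100
= 110100100100100


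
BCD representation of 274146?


Each digit → 4-bit binary:
  2 → 0010
  7 → 0111
  4 → 0100
  1 → 0001
  4 → 0100
  6 → 0110
= 0010 0111 0100 0001 0100 0110


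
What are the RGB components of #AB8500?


Hex: #AB8500
R = AB₁₆ = 171
G = 85₁₆ = 133
B = 00₁₆ = 0
= RGB(171, 133, 0)


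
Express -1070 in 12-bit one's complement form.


Original: 010000101110
Invert all bits:
  bit 0: 0 → 1
  bit 1: 1 → 0
  bit 2: 0 → 1
  bit 3: 0 → 1
  bit 4: 0 → 1
  bit 5: 0 → 1
  bit 6: 1 → 0
  bit 7: 0 → 1
  bit 8: 1 → 0
  bit 9: 1 → 0
  bit 10: 1 → 0
  bit 11: 0 → 1
= 101111010001


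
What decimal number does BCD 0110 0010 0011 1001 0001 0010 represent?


Each 4-bit group → digit:
  0110 → 6
  0010 → 2
  0011 → 3
  1001 → 9
  0001 → 1
  0010 → 2
= 623912


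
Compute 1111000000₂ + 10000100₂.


Align and add column by column (LSB to MSB, carry propagating):
  01111000000
+ 00010000100
  -----------
  col 0: 0 + 0 + 0 (carry in) = 0 → bit 0, carry out 0
  col 1: 0 + 0 + 0 (carry in) = 0 → bit 0, carry out 0
  col 2: 0 + 1 + 0 (carry in) = 1 → bit 1, carry out 0
  col 3: 0 + 0 + 0 (carry in) = 0 → bit 0, carry out 0
  col 4: 0 + 0 + 0 (carry in) = 0 → bit 0, carry out 0
  col 5: 0 + 0 + 0 (carry in) = 0 → bit 0, carry out 0
  col 6: 1 + 0 + 0 (carry in) = 1 → bit 1, carry out 0
  col 7: 1 + 1 + 0 (carry in) = 2 → bit 0, carry out 1
  col 8: 1 + 0 + 1 (carry in) = 2 → bit 0, carry out 1
  col 9: 1 + 0 + 1 (carry in) = 2 → bit 0, carry out 1
  col 10: 0 + 0 + 1 (carry in) = 1 → bit 1, carry out 0
Reading bits MSB→LSB: 10001000100
Strip leading zeros: 10001000100
= 10001000100


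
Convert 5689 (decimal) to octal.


Divide by 8 repeatedly:
5689 ÷ 8 = 711 remainder 1
711 ÷ 8 = 88 remainder 7
88 ÷ 8 = 11 remainder 0
11 ÷ 8 = 1 remainder 3
1 ÷ 8 = 0 remainder 1
Reading remainders bottom-up:
= 0o13071


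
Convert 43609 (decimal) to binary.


Divide by 2 repeatedly:
43609 ÷ 2 = 21804 remainder 1
21804 ÷ 2 = 10902 remainder 0
10902 ÷ 2 = 5451 remainder 0
5451 ÷ 2 = 2725 remainder 1
2725 ÷ 2 = 1362 remainder 1
1362 ÷ 2 = 681 remainder 0
681 ÷ 2 = 340 remainder 1
340 ÷ 2 = 170 remainder 0
170 ÷ 2 = 85 remainder 0
85 ÷ 2 = 42 remainder 1
42 ÷ 2 = 21 remainder 0
21 ÷ 2 = 10 remainder 1
10 ÷ 2 = 5 remainder 0
5 ÷ 2 = 2 remainder 1
2 ÷ 2 = 1 remainder 0
1 ÷ 2 = 0 remainder 1
Reading remainders bottom-up:
= 1010101001011001


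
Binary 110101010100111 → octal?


Group into 3-bit groups: 110101010100111
  110 = 6
  101 = 5
  010 = 2
  100 = 4
  111 = 7
= 0o65247


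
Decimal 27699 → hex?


Divide by 16 repeatedly:
27699 ÷ 16 = 1731 remainder 3 (3)
1731 ÷ 16 = 108 remainder 3 (3)
108 ÷ 16 = 6 remainder 12 (C)
6 ÷ 16 = 0 remainder 6 (6)
Reading remainders bottom-up:
= 0x6C33


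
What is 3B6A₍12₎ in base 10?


Positional values (base 12):
  A × 12^0 = 10 × 1 = 10
  6 × 12^1 = 6 × 12 = 72
  B × 12^2 = 11 × 144 = 1584
  3 × 12^3 = 3 × 1728 = 5184
Sum = 10 + 72 + 1584 + 5184
= 6850


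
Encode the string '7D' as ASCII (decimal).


String: '7D'  (2 characters)
Per-character ASCII lookup:
  '7': digits start at 48: '7' = 48 + 7 = 55
  'D': uppercase starts at 65: 'D' = 65 + 3 = 68
= 55 68


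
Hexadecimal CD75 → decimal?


Positional values:
Position 0: 5 × 16^0 = 5 × 1 = 5
Position 1: 7 × 16^1 = 7 × 16 = 112
Position 2: D × 16^2 = 13 × 256 = 3328
Position 3: C × 16^3 = 12 × 4096 = 49152
Sum = 5 + 112 + 3328 + 49152
= 52597


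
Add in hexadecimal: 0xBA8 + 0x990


Align and add column by column (LSB to MSB, each column mod 16 with carry):
  0BA8
+ 0990
  ----
  col 0: 8(8) + 0(0) + 0 (carry in) = 8 → 8(8), carry out 0
  col 1: A(10) + 9(9) + 0 (carry in) = 19 → 3(3), carry out 1
  col 2: B(11) + 9(9) + 1 (carry in) = 21 → 5(5), carry out 1
  col 3: 0(0) + 0(0) + 1 (carry in) = 1 → 1(1), carry out 0
Reading digits MSB→LSB: 1538
Strip leading zeros: 1538
= 0x1538


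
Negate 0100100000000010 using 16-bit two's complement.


Original: 0100100000000010
Step 1 - Invert all bits: 1011011111111101
Step 2 - Add 1: 1011011111111101 + 1
= 1011011111111110 (represents -18434)


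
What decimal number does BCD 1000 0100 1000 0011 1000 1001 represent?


Each 4-bit group → digit:
  1000 → 8
  0100 → 4
  1000 → 8
  0011 → 3
  1000 → 8
  1001 → 9
= 848389


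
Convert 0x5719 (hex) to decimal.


Positional values:
Position 0: 9 × 16^0 = 9 × 1 = 9
Position 1: 1 × 16^1 = 1 × 16 = 16
Position 2: 7 × 16^2 = 7 × 256 = 1792
Position 3: 5 × 16^3 = 5 × 4096 = 20480
Sum = 9 + 16 + 1792 + 20480
= 22297


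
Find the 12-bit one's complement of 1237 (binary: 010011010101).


Original: 010011010101
Invert all bits:
  bit 0: 0 → 1
  bit 1: 1 → 0
  bit 2: 0 → 1
  bit 3: 0 → 1
  bit 4: 1 → 0
  bit 5: 1 → 0
  bit 6: 0 → 1
  bit 7: 1 → 0
  bit 8: 0 → 1
  bit 9: 1 → 0
  bit 10: 0 → 1
  bit 11: 1 → 0
= 101100101010


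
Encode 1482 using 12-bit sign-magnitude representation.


Sign bit: 0 (positive)
Magnitude: 1482 = 10111001010
= 010111001010


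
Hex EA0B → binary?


Each hex digit → 4 binary bits:
  E = 1110
  A = 1010
  0 = 0000
  B = 1011
Concatenate: 1110 1010 0000 1011
= 1110101000001011


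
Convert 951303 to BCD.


Each digit → 4-bit binary:
  9 → 1001
  5 → 0101
  1 → 0001
  3 → 0011
  0 → 0000
  3 → 0011
= 1001 0101 0001 0011 0000 0011


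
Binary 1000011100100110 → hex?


Group into 4-bit nibbles: 1000011100100110
  1000 = 8
  0111 = 7
  0010 = 2
  0110 = 6
= 0x8726


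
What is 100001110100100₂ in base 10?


Positional values:
Bit 2: 1 × 2^2 = 4
Bit 5: 1 × 2^5 = 32
Bit 7: 1 × 2^7 = 128
Bit 8: 1 × 2^8 = 256
Bit 9: 1 × 2^9 = 512
Bit 14: 1 × 2^14 = 16384
Sum = 4 + 32 + 128 + 256 + 512 + 16384
= 17316


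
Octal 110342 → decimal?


Positional values:
Position 0: 2 × 8^0 = 2
Position 1: 4 × 8^1 = 32
Position 2: 3 × 8^2 = 192
Position 3: 0 × 8^3 = 0
Position 4: 1 × 8^4 = 4096
Position 5: 1 × 8^5 = 32768
Sum = 2 + 32 + 192 + 0 + 4096 + 32768
= 37090


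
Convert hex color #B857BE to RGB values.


Hex: #B857BE
R = B8₁₆ = 184
G = 57₁₆ = 87
B = BE₁₆ = 190
= RGB(184, 87, 190)


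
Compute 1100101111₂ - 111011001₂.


Align and subtract column by column (LSB to MSB, borrowing when needed):
  1100101111
- 0111011001
  ----------
  col 0: (1 - 0 borrow-in) - 1 → 1 - 1 = 0, borrow out 0
  col 1: (1 - 0 borrow-in) - 0 → 1 - 0 = 1, borrow out 0
  col 2: (1 - 0 borrow-in) - 0 → 1 - 0 = 1, borrow out 0
  col 3: (1 - 0 borrow-in) - 1 → 1 - 1 = 0, borrow out 0
  col 4: (0 - 0 borrow-in) - 1 → borrow from next column: (0+2) - 1 = 1, borrow out 1
  col 5: (1 - 1 borrow-in) - 0 → 0 - 0 = 0, borrow out 0
  col 6: (0 - 0 borrow-in) - 1 → borrow from next column: (0+2) - 1 = 1, borrow out 1
  col 7: (0 - 1 borrow-in) - 1 → borrow from next column: (-1+2) - 1 = 0, borrow out 1
  col 8: (1 - 1 borrow-in) - 1 → borrow from next column: (0+2) - 1 = 1, borrow out 1
  col 9: (1 - 1 borrow-in) - 0 → 0 - 0 = 0, borrow out 0
Reading bits MSB→LSB: 0101010110
Strip leading zeros: 101010110
= 101010110


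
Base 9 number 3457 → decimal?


Positional values (base 9):
  7 × 9^0 = 7 × 1 = 7
  5 × 9^1 = 5 × 9 = 45
  4 × 9^2 = 4 × 81 = 324
  3 × 9^3 = 3 × 729 = 2187
Sum = 7 + 45 + 324 + 2187
= 2563


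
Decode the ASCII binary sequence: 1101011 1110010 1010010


Codes (binary): 1101011 1110010 1010010
Per-code ASCII lookup:
  1101011 = 107  (range 97-122: lowercase, 107 - 97 = 10) → 'k'
  1110010 = 114  (range 97-122: lowercase, 114 - 97 = 17) → 'r'
  1010010 = 82  (range 65-90: uppercase, 82 - 65 = 17) → 'R'
= 'krR'


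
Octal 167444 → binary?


Each octal digit → 3 binary bits:
  1 = 001
  6 = 110
  7 = 111
  4 = 100
  4 = 100
  4 = 100
Concatenate: 001 110 111 100 100 100
= 001110111100100100


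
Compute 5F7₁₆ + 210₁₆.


Align and add column by column (LSB to MSB, each column mod 16 with carry):
  05F7
+ 0210
  ----
  col 0: 7(7) + 0(0) + 0 (carry in) = 7 → 7(7), carry out 0
  col 1: F(15) + 1(1) + 0 (carry in) = 16 → 0(0), carry out 1
  col 2: 5(5) + 2(2) + 1 (carry in) = 8 → 8(8), carry out 0
  col 3: 0(0) + 0(0) + 0 (carry in) = 0 → 0(0), carry out 0
Reading digits MSB→LSB: 0807
Strip leading zeros: 807
= 0x807


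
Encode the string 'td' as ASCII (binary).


String: 'td'  (2 characters)
Per-character ASCII lookup:
  't': lowercase starts at 97: 't' = 97 + 19 = 116 → 1110100
  'd': lowercase starts at 97: 'd' = 97 + 3 = 100 → 1100100
= 1110100 1100100


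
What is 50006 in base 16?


Divide by 16 repeatedly:
50006 ÷ 16 = 3125 remainder 6 (6)
3125 ÷ 16 = 195 remainder 5 (5)
195 ÷ 16 = 12 remainder 3 (3)
12 ÷ 16 = 0 remainder 12 (C)
Reading remainders bottom-up:
= 0xC356


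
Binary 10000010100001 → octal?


Group into 3-bit groups: 010000010100001
  010 = 2
  000 = 0
  010 = 2
  100 = 4
  001 = 1
= 0o20241


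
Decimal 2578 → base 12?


Divide by 12 repeatedly:
2578 ÷ 12 = 214 remainder 10
214 ÷ 12 = 17 remainder 10
17 ÷ 12 = 1 remainder 5
1 ÷ 12 = 0 remainder 1
Reading remainders bottom-up:
= 15AA


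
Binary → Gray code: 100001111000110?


Binary: 100001111000110
Gray code: G = B XOR (B >> 1)
B >> 1 = 010000111100011
100001111000110 XOR 010000111100011:
  1 XOR 0 = 1
  0 XOR 1 = 1
  0 XOR 0 = 0
  0 XOR 0 = 0
  0 XOR 0 = 0
  1 XOR 0 = 1
  1 XOR 1 = 0
  1 XOR 1 = 0
  1 XOR 1 = 0
  0 XOR 1 = 1
  0 XOR 0 = 0
  0 XOR 0 = 0
  1 XOR 0 = 1
  1 XOR 1 = 0
  0 XOR 1 = 1
= 110001000100101


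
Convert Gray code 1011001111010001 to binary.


Gray code: 1011001111010001
MSB stays the same: 1
Each subsequent bit = prev_binary XOR current_gray:
  B[1] = 1 XOR 0 = 1
  B[2] = 1 XOR 1 = 0
  B[3] = 0 XOR 1 = 1
  B[4] = 1 XOR 0 = 1
  B[5] = 1 XOR 0 = 1
  B[6] = 1 XOR 1 = 0
  B[7] = 0 XOR 1 = 1
  B[8] = 1 XOR 1 = 0
  B[9] = 0 XOR 1 = 1
  B[10] = 1 XOR 0 = 1
  B[11] = 1 XOR 1 = 0
  B[12] = 0 XOR 0 = 0
  B[13] = 0 XOR 0 = 0
  B[14] = 0 XOR 0 = 0
  B[15] = 0 XOR 1 = 1
= 1101110101100001 (56673 decimal)


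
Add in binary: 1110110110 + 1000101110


Align and add column by column (LSB to MSB, carry propagating):
  01110110110
+ 01000101110
  -----------
  col 0: 0 + 0 + 0 (carry in) = 0 → bit 0, carry out 0
  col 1: 1 + 1 + 0 (carry in) = 2 → bit 0, carry out 1
  col 2: 1 + 1 + 1 (carry in) = 3 → bit 1, carry out 1
  col 3: 0 + 1 + 1 (carry in) = 2 → bit 0, carry out 1
  col 4: 1 + 0 + 1 (carry in) = 2 → bit 0, carry out 1
  col 5: 1 + 1 + 1 (carry in) = 3 → bit 1, carry out 1
  col 6: 0 + 0 + 1 (carry in) = 1 → bit 1, carry out 0
  col 7: 1 + 0 + 0 (carry in) = 1 → bit 1, carry out 0
  col 8: 1 + 0 + 0 (carry in) = 1 → bit 1, carry out 0
  col 9: 1 + 1 + 0 (carry in) = 2 → bit 0, carry out 1
  col 10: 0 + 0 + 1 (carry in) = 1 → bit 1, carry out 0
Reading bits MSB→LSB: 10111100100
Strip leading zeros: 10111100100
= 10111100100


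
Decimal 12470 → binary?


Divide by 2 repeatedly:
12470 ÷ 2 = 6235 remainder 0
6235 ÷ 2 = 3117 remainder 1
3117 ÷ 2 = 1558 remainder 1
1558 ÷ 2 = 779 remainder 0
779 ÷ 2 = 389 remainder 1
389 ÷ 2 = 194 remainder 1
194 ÷ 2 = 97 remainder 0
97 ÷ 2 = 48 remainder 1
48 ÷ 2 = 24 remainder 0
24 ÷ 2 = 12 remainder 0
12 ÷ 2 = 6 remainder 0
6 ÷ 2 = 3 remainder 0
3 ÷ 2 = 1 remainder 1
1 ÷ 2 = 0 remainder 1
Reading remainders bottom-up:
= 11000010110110


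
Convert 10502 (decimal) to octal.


Divide by 8 repeatedly:
10502 ÷ 8 = 1312 remainder 6
1312 ÷ 8 = 164 remainder 0
164 ÷ 8 = 20 remainder 4
20 ÷ 8 = 2 remainder 4
2 ÷ 8 = 0 remainder 2
Reading remainders bottom-up:
= 0o24406


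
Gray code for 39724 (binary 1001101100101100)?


Binary: 1001101100101100
Gray code: G = B XOR (B >> 1)
B >> 1 = 0100110110010110
1001101100101100 XOR 0100110110010110:
  1 XOR 0 = 1
  0 XOR 1 = 1
  0 XOR 0 = 0
  1 XOR 0 = 1
  1 XOR 1 = 0
  0 XOR 1 = 1
  1 XOR 0 = 1
  1 XOR 1 = 0
  0 XOR 1 = 1
  0 XOR 0 = 0
  1 XOR 0 = 1
  0 XOR 1 = 1
  1 XOR 0 = 1
  1 XOR 1 = 0
  0 XOR 1 = 1
  0 XOR 0 = 0
= 1101011010111010


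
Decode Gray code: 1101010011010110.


Gray code: 1101010011010110
MSB stays the same: 1
Each subsequent bit = prev_binary XOR current_gray:
  B[1] = 1 XOR 1 = 0
  B[2] = 0 XOR 0 = 0
  B[3] = 0 XOR 1 = 1
  B[4] = 1 XOR 0 = 1
  B[5] = 1 XOR 1 = 0
  B[6] = 0 XOR 0 = 0
  B[7] = 0 XOR 0 = 0
  B[8] = 0 XOR 1 = 1
  B[9] = 1 XOR 1 = 0
  B[10] = 0 XOR 0 = 0
  B[11] = 0 XOR 1 = 1
  B[12] = 1 XOR 0 = 1
  B[13] = 1 XOR 1 = 0
  B[14] = 0 XOR 1 = 1
  B[15] = 1 XOR 0 = 1
= 1001100010011011 (39067 decimal)


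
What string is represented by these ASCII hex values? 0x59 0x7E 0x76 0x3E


Codes (hex): 0x59 0x7E 0x76 0x3E
Per-code ASCII lookup:
  0x59 = 89  (range 65-90: uppercase, 89 - 65 = 24) → 'Y'
  0x7E = 126  (special character) → '~'
  0x76 = 118  (range 97-122: lowercase, 118 - 97 = 21) → 'v'
  0x3E = 62  (special character) → '>'
= 'Y~v>'


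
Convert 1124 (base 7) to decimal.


Positional values (base 7):
  4 × 7^0 = 4 × 1 = 4
  2 × 7^1 = 2 × 7 = 14
  1 × 7^2 = 1 × 49 = 49
  1 × 7^3 = 1 × 343 = 343
Sum = 4 + 14 + 49 + 343
= 410


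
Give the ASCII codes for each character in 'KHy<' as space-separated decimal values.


String: 'KHy<'  (4 characters)
Per-character ASCII lookup:
  'K': uppercase starts at 65: 'K' = 65 + 10 = 75
  'H': uppercase starts at 65: 'H' = 65 + 7 = 72
  'y': lowercase starts at 97: 'y' = 97 + 24 = 121
  '<': special character: '<' = 60
= 75 72 121 60


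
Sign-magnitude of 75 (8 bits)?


Sign bit: 0 (positive)
Magnitude: 75 = 1001011
= 01001011


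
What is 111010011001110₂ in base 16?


Group into 4-bit nibbles: 0111010011001110
  0111 = 7
  0100 = 4
  1100 = C
  1110 = E
= 0x74CE


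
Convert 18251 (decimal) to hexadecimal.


Divide by 16 repeatedly:
18251 ÷ 16 = 1140 remainder 11 (B)
1140 ÷ 16 = 71 remainder 4 (4)
71 ÷ 16 = 4 remainder 7 (7)
4 ÷ 16 = 0 remainder 4 (4)
Reading remainders bottom-up:
= 0x474B


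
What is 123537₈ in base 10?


Positional values:
Position 0: 7 × 8^0 = 7
Position 1: 3 × 8^1 = 24
Position 2: 5 × 8^2 = 320
Position 3: 3 × 8^3 = 1536
Position 4: 2 × 8^4 = 8192
Position 5: 1 × 8^5 = 32768
Sum = 7 + 24 + 320 + 1536 + 8192 + 32768
= 42847


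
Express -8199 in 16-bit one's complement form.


Original: 0010000000000111
Invert all bits:
  bit 0: 0 → 1
  bit 1: 0 → 1
  bit 2: 1 → 0
  bit 3: 0 → 1
  bit 4: 0 → 1
  bit 5: 0 → 1
  bit 6: 0 → 1
  bit 7: 0 → 1
  bit 8: 0 → 1
  bit 9: 0 → 1
  bit 10: 0 → 1
  bit 11: 0 → 1
  bit 12: 0 → 1
  bit 13: 1 → 0
  bit 14: 1 → 0
  bit 15: 1 → 0
= 1101111111111000


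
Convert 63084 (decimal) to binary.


Divide by 2 repeatedly:
63084 ÷ 2 = 31542 remainder 0
31542 ÷ 2 = 15771 remainder 0
15771 ÷ 2 = 7885 remainder 1
7885 ÷ 2 = 3942 remainder 1
3942 ÷ 2 = 1971 remainder 0
1971 ÷ 2 = 985 remainder 1
985 ÷ 2 = 492 remainder 1
492 ÷ 2 = 246 remainder 0
246 ÷ 2 = 123 remainder 0
123 ÷ 2 = 61 remainder 1
61 ÷ 2 = 30 remainder 1
30 ÷ 2 = 15 remainder 0
15 ÷ 2 = 7 remainder 1
7 ÷ 2 = 3 remainder 1
3 ÷ 2 = 1 remainder 1
1 ÷ 2 = 0 remainder 1
Reading remainders bottom-up:
= 1111011001101100


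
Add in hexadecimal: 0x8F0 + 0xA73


Align and add column by column (LSB to MSB, each column mod 16 with carry):
  08F0
+ 0A73
  ----
  col 0: 0(0) + 3(3) + 0 (carry in) = 3 → 3(3), carry out 0
  col 1: F(15) + 7(7) + 0 (carry in) = 22 → 6(6), carry out 1
  col 2: 8(8) + A(10) + 1 (carry in) = 19 → 3(3), carry out 1
  col 3: 0(0) + 0(0) + 1 (carry in) = 1 → 1(1), carry out 0
Reading digits MSB→LSB: 1363
Strip leading zeros: 1363
= 0x1363


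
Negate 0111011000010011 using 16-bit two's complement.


Original: 0111011000010011
Step 1 - Invert all bits: 1000100111101100
Step 2 - Add 1: 1000100111101100 + 1
= 1000100111101101 (represents -30227)


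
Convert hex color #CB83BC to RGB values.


Hex: #CB83BC
R = CB₁₆ = 203
G = 83₁₆ = 131
B = BC₁₆ = 188
= RGB(203, 131, 188)


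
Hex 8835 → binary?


Each hex digit → 4 binary bits:
  8 = 1000
  8 = 1000
  3 = 0011
  5 = 0101
Concatenate: 1000 1000 0011 0101
= 1000100000110101


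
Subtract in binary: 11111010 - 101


Align and subtract column by column (LSB to MSB, borrowing when needed):
  11111010
- 00000101
  --------
  col 0: (0 - 0 borrow-in) - 1 → borrow from next column: (0+2) - 1 = 1, borrow out 1
  col 1: (1 - 1 borrow-in) - 0 → 0 - 0 = 0, borrow out 0
  col 2: (0 - 0 borrow-in) - 1 → borrow from next column: (0+2) - 1 = 1, borrow out 1
  col 3: (1 - 1 borrow-in) - 0 → 0 - 0 = 0, borrow out 0
  col 4: (1 - 0 borrow-in) - 0 → 1 - 0 = 1, borrow out 0
  col 5: (1 - 0 borrow-in) - 0 → 1 - 0 = 1, borrow out 0
  col 6: (1 - 0 borrow-in) - 0 → 1 - 0 = 1, borrow out 0
  col 7: (1 - 0 borrow-in) - 0 → 1 - 0 = 1, borrow out 0
Reading bits MSB→LSB: 11110101
Strip leading zeros: 11110101
= 11110101


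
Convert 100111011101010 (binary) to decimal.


Positional values:
Bit 1: 1 × 2^1 = 2
Bit 3: 1 × 2^3 = 8
Bit 5: 1 × 2^5 = 32
Bit 6: 1 × 2^6 = 64
Bit 7: 1 × 2^7 = 128
Bit 9: 1 × 2^9 = 512
Bit 10: 1 × 2^10 = 1024
Bit 11: 1 × 2^11 = 2048
Bit 14: 1 × 2^14 = 16384
Sum = 2 + 8 + 32 + 64 + 128 + 512 + 1024 + 2048 + 16384
= 20202


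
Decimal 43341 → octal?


Divide by 8 repeatedly:
43341 ÷ 8 = 5417 remainder 5
5417 ÷ 8 = 677 remainder 1
677 ÷ 8 = 84 remainder 5
84 ÷ 8 = 10 remainder 4
10 ÷ 8 = 1 remainder 2
1 ÷ 8 = 0 remainder 1
Reading remainders bottom-up:
= 0o124515


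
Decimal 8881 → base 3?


Divide by 3 repeatedly:
8881 ÷ 3 = 2960 remainder 1
2960 ÷ 3 = 986 remainder 2
986 ÷ 3 = 328 remainder 2
328 ÷ 3 = 109 remainder 1
109 ÷ 3 = 36 remainder 1
36 ÷ 3 = 12 remainder 0
12 ÷ 3 = 4 remainder 0
4 ÷ 3 = 1 remainder 1
1 ÷ 3 = 0 remainder 1
Reading remainders bottom-up:
= 110011221


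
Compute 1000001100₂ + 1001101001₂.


Align and add column by column (LSB to MSB, carry propagating):
  01000001100
+ 01001101001
  -----------
  col 0: 0 + 1 + 0 (carry in) = 1 → bit 1, carry out 0
  col 1: 0 + 0 + 0 (carry in) = 0 → bit 0, carry out 0
  col 2: 1 + 0 + 0 (carry in) = 1 → bit 1, carry out 0
  col 3: 1 + 1 + 0 (carry in) = 2 → bit 0, carry out 1
  col 4: 0 + 0 + 1 (carry in) = 1 → bit 1, carry out 0
  col 5: 0 + 1 + 0 (carry in) = 1 → bit 1, carry out 0
  col 6: 0 + 1 + 0 (carry in) = 1 → bit 1, carry out 0
  col 7: 0 + 0 + 0 (carry in) = 0 → bit 0, carry out 0
  col 8: 0 + 0 + 0 (carry in) = 0 → bit 0, carry out 0
  col 9: 1 + 1 + 0 (carry in) = 2 → bit 0, carry out 1
  col 10: 0 + 0 + 1 (carry in) = 1 → bit 1, carry out 0
Reading bits MSB→LSB: 10001110101
Strip leading zeros: 10001110101
= 10001110101


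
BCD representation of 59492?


Each digit → 4-bit binary:
  5 → 0101
  9 → 1001
  4 → 0100
  9 → 1001
  2 → 0010
= 0101 1001 0100 1001 0010


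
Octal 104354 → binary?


Each octal digit → 3 binary bits:
  1 = 001
  0 = 000
  4 = 100
  3 = 011
  5 = 101
  4 = 100
Concatenate: 001 000 100 011 101 100
= 001000100011101100


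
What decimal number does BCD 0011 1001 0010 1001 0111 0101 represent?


Each 4-bit group → digit:
  0011 → 3
  1001 → 9
  0010 → 2
  1001 → 9
  0111 → 7
  0101 → 5
= 392975


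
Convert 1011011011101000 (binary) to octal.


Group into 3-bit groups: 001011011011101000
  001 = 1
  011 = 3
  011 = 3
  011 = 3
  101 = 5
  000 = 0
= 0o133350


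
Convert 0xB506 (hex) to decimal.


Positional values:
Position 0: 6 × 16^0 = 6 × 1 = 6
Position 1: 0 × 16^1 = 0 × 16 = 0
Position 2: 5 × 16^2 = 5 × 256 = 1280
Position 3: B × 16^3 = 11 × 4096 = 45056
Sum = 6 + 0 + 1280 + 45056
= 46342


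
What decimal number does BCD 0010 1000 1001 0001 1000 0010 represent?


Each 4-bit group → digit:
  0010 → 2
  1000 → 8
  1001 → 9
  0001 → 1
  1000 → 8
  0010 → 2
= 289182


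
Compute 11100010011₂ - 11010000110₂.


Align and subtract column by column (LSB to MSB, borrowing when needed):
  11100010011
- 11010000110
  -----------
  col 0: (1 - 0 borrow-in) - 0 → 1 - 0 = 1, borrow out 0
  col 1: (1 - 0 borrow-in) - 1 → 1 - 1 = 0, borrow out 0
  col 2: (0 - 0 borrow-in) - 1 → borrow from next column: (0+2) - 1 = 1, borrow out 1
  col 3: (0 - 1 borrow-in) - 0 → borrow from next column: (-1+2) - 0 = 1, borrow out 1
  col 4: (1 - 1 borrow-in) - 0 → 0 - 0 = 0, borrow out 0
  col 5: (0 - 0 borrow-in) - 0 → 0 - 0 = 0, borrow out 0
  col 6: (0 - 0 borrow-in) - 0 → 0 - 0 = 0, borrow out 0
  col 7: (0 - 0 borrow-in) - 1 → borrow from next column: (0+2) - 1 = 1, borrow out 1
  col 8: (1 - 1 borrow-in) - 0 → 0 - 0 = 0, borrow out 0
  col 9: (1 - 0 borrow-in) - 1 → 1 - 1 = 0, borrow out 0
  col 10: (1 - 0 borrow-in) - 1 → 1 - 1 = 0, borrow out 0
Reading bits MSB→LSB: 00010001101
Strip leading zeros: 10001101
= 10001101


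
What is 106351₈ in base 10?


Positional values:
Position 0: 1 × 8^0 = 1
Position 1: 5 × 8^1 = 40
Position 2: 3 × 8^2 = 192
Position 3: 6 × 8^3 = 3072
Position 4: 0 × 8^4 = 0
Position 5: 1 × 8^5 = 32768
Sum = 1 + 40 + 192 + 3072 + 0 + 32768
= 36073


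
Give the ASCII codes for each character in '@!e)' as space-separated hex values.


String: '@!e)'  (4 characters)
Per-character ASCII lookup:
  '@': special character: '@' = 64 → 0x40
  '!': special character: '!' = 33 → 0x21
  'e': lowercase starts at 97: 'e' = 97 + 4 = 101 → 0x65
  ')': special character: ')' = 41 → 0x29
= 0x40 0x21 0x65 0x29


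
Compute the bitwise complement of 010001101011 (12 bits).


Original: 010001101011
Invert all bits:
  bit 0: 0 → 1
  bit 1: 1 → 0
  bit 2: 0 → 1
  bit 3: 0 → 1
  bit 4: 0 → 1
  bit 5: 1 → 0
  bit 6: 1 → 0
  bit 7: 0 → 1
  bit 8: 1 → 0
  bit 9: 0 → 1
  bit 10: 1 → 0
  bit 11: 1 → 0
= 101110010100


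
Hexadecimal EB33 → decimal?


Positional values:
Position 0: 3 × 16^0 = 3 × 1 = 3
Position 1: 3 × 16^1 = 3 × 16 = 48
Position 2: B × 16^2 = 11 × 256 = 2816
Position 3: E × 16^3 = 14 × 4096 = 57344
Sum = 3 + 48 + 2816 + 57344
= 60211


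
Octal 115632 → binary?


Each octal digit → 3 binary bits:
  1 = 001
  1 = 001
  5 = 101
  6 = 110
  3 = 011
  2 = 010
Concatenate: 001 001 101 110 011 010
= 001001101110011010


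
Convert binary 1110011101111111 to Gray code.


Binary: 1110011101111111
Gray code: G = B XOR (B >> 1)
B >> 1 = 0111001110111111
1110011101111111 XOR 0111001110111111:
  1 XOR 0 = 1
  1 XOR 1 = 0
  1 XOR 1 = 0
  0 XOR 1 = 1
  0 XOR 0 = 0
  1 XOR 0 = 1
  1 XOR 1 = 0
  1 XOR 1 = 0
  0 XOR 1 = 1
  1 XOR 0 = 1
  1 XOR 1 = 0
  1 XOR 1 = 0
  1 XOR 1 = 0
  1 XOR 1 = 0
  1 XOR 1 = 0
  1 XOR 1 = 0
= 1001010011000000


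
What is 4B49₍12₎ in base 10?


Positional values (base 12):
  9 × 12^0 = 9 × 1 = 9
  4 × 12^1 = 4 × 12 = 48
  B × 12^2 = 11 × 144 = 1584
  4 × 12^3 = 4 × 1728 = 6912
Sum = 9 + 48 + 1584 + 6912
= 8553


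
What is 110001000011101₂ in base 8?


Group into 3-bit groups: 110001000011101
  110 = 6
  001 = 1
  000 = 0
  011 = 3
  101 = 5
= 0o61035


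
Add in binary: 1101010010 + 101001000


Align and add column by column (LSB to MSB, carry propagating):
  01101010010
+ 00101001000
  -----------
  col 0: 0 + 0 + 0 (carry in) = 0 → bit 0, carry out 0
  col 1: 1 + 0 + 0 (carry in) = 1 → bit 1, carry out 0
  col 2: 0 + 0 + 0 (carry in) = 0 → bit 0, carry out 0
  col 3: 0 + 1 + 0 (carry in) = 1 → bit 1, carry out 0
  col 4: 1 + 0 + 0 (carry in) = 1 → bit 1, carry out 0
  col 5: 0 + 0 + 0 (carry in) = 0 → bit 0, carry out 0
  col 6: 1 + 1 + 0 (carry in) = 2 → bit 0, carry out 1
  col 7: 0 + 0 + 1 (carry in) = 1 → bit 1, carry out 0
  col 8: 1 + 1 + 0 (carry in) = 2 → bit 0, carry out 1
  col 9: 1 + 0 + 1 (carry in) = 2 → bit 0, carry out 1
  col 10: 0 + 0 + 1 (carry in) = 1 → bit 1, carry out 0
Reading bits MSB→LSB: 10010011010
Strip leading zeros: 10010011010
= 10010011010


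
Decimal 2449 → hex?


Divide by 16 repeatedly:
2449 ÷ 16 = 153 remainder 1 (1)
153 ÷ 16 = 9 remainder 9 (9)
9 ÷ 16 = 0 remainder 9 (9)
Reading remainders bottom-up:
= 0x991


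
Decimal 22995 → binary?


Divide by 2 repeatedly:
22995 ÷ 2 = 11497 remainder 1
11497 ÷ 2 = 5748 remainder 1
5748 ÷ 2 = 2874 remainder 0
2874 ÷ 2 = 1437 remainder 0
1437 ÷ 2 = 718 remainder 1
718 ÷ 2 = 359 remainder 0
359 ÷ 2 = 179 remainder 1
179 ÷ 2 = 89 remainder 1
89 ÷ 2 = 44 remainder 1
44 ÷ 2 = 22 remainder 0
22 ÷ 2 = 11 remainder 0
11 ÷ 2 = 5 remainder 1
5 ÷ 2 = 2 remainder 1
2 ÷ 2 = 1 remainder 0
1 ÷ 2 = 0 remainder 1
Reading remainders bottom-up:
= 101100111010011


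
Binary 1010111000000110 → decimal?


Positional values:
Bit 1: 1 × 2^1 = 2
Bit 2: 1 × 2^2 = 4
Bit 9: 1 × 2^9 = 512
Bit 10: 1 × 2^10 = 1024
Bit 11: 1 × 2^11 = 2048
Bit 13: 1 × 2^13 = 8192
Bit 15: 1 × 2^15 = 32768
Sum = 2 + 4 + 512 + 1024 + 2048 + 8192 + 32768
= 44550


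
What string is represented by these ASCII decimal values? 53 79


Codes (decimal): 53 79
Per-code ASCII lookup:
  53  (range 48-57: digits, 53 - 48 = 5) → '5'
  79  (range 65-90: uppercase, 79 - 65 = 14) → 'O'
= '5O'


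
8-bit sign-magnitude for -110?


Sign bit: 1 (negative)
Magnitude: 110 = 1101110
= 11101110


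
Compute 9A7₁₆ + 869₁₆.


Align and add column by column (LSB to MSB, each column mod 16 with carry):
  09A7
+ 0869
  ----
  col 0: 7(7) + 9(9) + 0 (carry in) = 16 → 0(0), carry out 1
  col 1: A(10) + 6(6) + 1 (carry in) = 17 → 1(1), carry out 1
  col 2: 9(9) + 8(8) + 1 (carry in) = 18 → 2(2), carry out 1
  col 3: 0(0) + 0(0) + 1 (carry in) = 1 → 1(1), carry out 0
Reading digits MSB→LSB: 1210
Strip leading zeros: 1210
= 0x1210


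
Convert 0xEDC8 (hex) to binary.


Each hex digit → 4 binary bits:
  E = 1110
  D = 1101
  C = 1100
  8 = 1000
Concatenate: 1110 1101 1100 1000
= 1110110111001000


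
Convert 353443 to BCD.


Each digit → 4-bit binary:
  3 → 0011
  5 → 0101
  3 → 0011
  4 → 0100
  4 → 0100
  3 → 0011
= 0011 0101 0011 0100 0100 0011


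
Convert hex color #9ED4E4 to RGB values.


Hex: #9ED4E4
R = 9E₁₆ = 158
G = D4₁₆ = 212
B = E4₁₆ = 228
= RGB(158, 212, 228)


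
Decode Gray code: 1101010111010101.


Gray code: 1101010111010101
MSB stays the same: 1
Each subsequent bit = prev_binary XOR current_gray:
  B[1] = 1 XOR 1 = 0
  B[2] = 0 XOR 0 = 0
  B[3] = 0 XOR 1 = 1
  B[4] = 1 XOR 0 = 1
  B[5] = 1 XOR 1 = 0
  B[6] = 0 XOR 0 = 0
  B[7] = 0 XOR 1 = 1
  B[8] = 1 XOR 1 = 0
  B[9] = 0 XOR 1 = 1
  B[10] = 1 XOR 0 = 1
  B[11] = 1 XOR 1 = 0
  B[12] = 0 XOR 0 = 0
  B[13] = 0 XOR 1 = 1
  B[14] = 1 XOR 0 = 1
  B[15] = 1 XOR 1 = 0
= 1001100101100110 (39270 decimal)


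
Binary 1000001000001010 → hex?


Group into 4-bit nibbles: 1000001000001010
  1000 = 8
  0010 = 2
  0000 = 0
  1010 = A
= 0x820A


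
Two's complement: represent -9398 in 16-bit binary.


Original: 0010010010110110
Step 1 - Invert all bits: 1101101101001001
Step 2 - Add 1: 1101101101001001 + 1
= 1101101101001010 (represents -9398)


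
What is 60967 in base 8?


Divide by 8 repeatedly:
60967 ÷ 8 = 7620 remainder 7
7620 ÷ 8 = 952 remainder 4
952 ÷ 8 = 119 remainder 0
119 ÷ 8 = 14 remainder 7
14 ÷ 8 = 1 remainder 6
1 ÷ 8 = 0 remainder 1
Reading remainders bottom-up:
= 0o167047


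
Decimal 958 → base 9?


Divide by 9 repeatedly:
958 ÷ 9 = 106 remainder 4
106 ÷ 9 = 11 remainder 7
11 ÷ 9 = 1 remainder 2
1 ÷ 9 = 0 remainder 1
Reading remainders bottom-up:
= 1274


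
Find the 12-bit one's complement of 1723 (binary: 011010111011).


Original: 011010111011
Invert all bits:
  bit 0: 0 → 1
  bit 1: 1 → 0
  bit 2: 1 → 0
  bit 3: 0 → 1
  bit 4: 1 → 0
  bit 5: 0 → 1
  bit 6: 1 → 0
  bit 7: 1 → 0
  bit 8: 1 → 0
  bit 9: 0 → 1
  bit 10: 1 → 0
  bit 11: 1 → 0
= 100101000100


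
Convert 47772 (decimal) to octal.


Divide by 8 repeatedly:
47772 ÷ 8 = 5971 remainder 4
5971 ÷ 8 = 746 remainder 3
746 ÷ 8 = 93 remainder 2
93 ÷ 8 = 11 remainder 5
11 ÷ 8 = 1 remainder 3
1 ÷ 8 = 0 remainder 1
Reading remainders bottom-up:
= 0o135234


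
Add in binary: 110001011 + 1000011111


Align and add column by column (LSB to MSB, carry propagating):
  00110001011
+ 01000011111
  -----------
  col 0: 1 + 1 + 0 (carry in) = 2 → bit 0, carry out 1
  col 1: 1 + 1 + 1 (carry in) = 3 → bit 1, carry out 1
  col 2: 0 + 1 + 1 (carry in) = 2 → bit 0, carry out 1
  col 3: 1 + 1 + 1 (carry in) = 3 → bit 1, carry out 1
  col 4: 0 + 1 + 1 (carry in) = 2 → bit 0, carry out 1
  col 5: 0 + 0 + 1 (carry in) = 1 → bit 1, carry out 0
  col 6: 0 + 0 + 0 (carry in) = 0 → bit 0, carry out 0
  col 7: 1 + 0 + 0 (carry in) = 1 → bit 1, carry out 0
  col 8: 1 + 0 + 0 (carry in) = 1 → bit 1, carry out 0
  col 9: 0 + 1 + 0 (carry in) = 1 → bit 1, carry out 0
  col 10: 0 + 0 + 0 (carry in) = 0 → bit 0, carry out 0
Reading bits MSB→LSB: 01110101010
Strip leading zeros: 1110101010
= 1110101010


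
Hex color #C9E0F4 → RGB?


Hex: #C9E0F4
R = C9₁₆ = 201
G = E0₁₆ = 224
B = F4₁₆ = 244
= RGB(201, 224, 244)


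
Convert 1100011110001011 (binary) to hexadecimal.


Group into 4-bit nibbles: 1100011110001011
  1100 = C
  0111 = 7
  1000 = 8
  1011 = B
= 0xC78B


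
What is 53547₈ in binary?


Each octal digit → 3 binary bits:
  5 = 101
  3 = 011
  5 = 101
  4 = 100
  7 = 111
Concatenate: 101 011 101 100 111
= 101011101100111


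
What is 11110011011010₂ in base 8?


Group into 3-bit groups: 011110011011010
  011 = 3
  110 = 6
  011 = 3
  011 = 3
  010 = 2
= 0o36332


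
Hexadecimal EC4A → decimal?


Positional values:
Position 0: A × 16^0 = 10 × 1 = 10
Position 1: 4 × 16^1 = 4 × 16 = 64
Position 2: C × 16^2 = 12 × 256 = 3072
Position 3: E × 16^3 = 14 × 4096 = 57344
Sum = 10 + 64 + 3072 + 57344
= 60490


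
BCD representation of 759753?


Each digit → 4-bit binary:
  7 → 0111
  5 → 0101
  9 → 1001
  7 → 0111
  5 → 0101
  3 → 0011
= 0111 0101 1001 0111 0101 0011


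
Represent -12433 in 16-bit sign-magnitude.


Sign bit: 1 (negative)
Magnitude: 12433 = 011000010010001
= 1011000010010001


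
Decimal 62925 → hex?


Divide by 16 repeatedly:
62925 ÷ 16 = 3932 remainder 13 (D)
3932 ÷ 16 = 245 remainder 12 (C)
245 ÷ 16 = 15 remainder 5 (5)
15 ÷ 16 = 0 remainder 15 (F)
Reading remainders bottom-up:
= 0xF5CD


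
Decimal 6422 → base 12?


Divide by 12 repeatedly:
6422 ÷ 12 = 535 remainder 2
535 ÷ 12 = 44 remainder 7
44 ÷ 12 = 3 remainder 8
3 ÷ 12 = 0 remainder 3
Reading remainders bottom-up:
= 3872


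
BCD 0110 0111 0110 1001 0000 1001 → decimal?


Each 4-bit group → digit:
  0110 → 6
  0111 → 7
  0110 → 6
  1001 → 9
  0000 → 0
  1001 → 9
= 676909


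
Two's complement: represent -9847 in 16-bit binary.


Original: 0010011001110111
Step 1 - Invert all bits: 1101100110001000
Step 2 - Add 1: 1101100110001000 + 1
= 1101100110001001 (represents -9847)


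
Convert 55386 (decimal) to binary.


Divide by 2 repeatedly:
55386 ÷ 2 = 27693 remainder 0
27693 ÷ 2 = 13846 remainder 1
13846 ÷ 2 = 6923 remainder 0
6923 ÷ 2 = 3461 remainder 1
3461 ÷ 2 = 1730 remainder 1
1730 ÷ 2 = 865 remainder 0
865 ÷ 2 = 432 remainder 1
432 ÷ 2 = 216 remainder 0
216 ÷ 2 = 108 remainder 0
108 ÷ 2 = 54 remainder 0
54 ÷ 2 = 27 remainder 0
27 ÷ 2 = 13 remainder 1
13 ÷ 2 = 6 remainder 1
6 ÷ 2 = 3 remainder 0
3 ÷ 2 = 1 remainder 1
1 ÷ 2 = 0 remainder 1
Reading remainders bottom-up:
= 1101100001011010


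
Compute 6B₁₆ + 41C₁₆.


Align and add column by column (LSB to MSB, each column mod 16 with carry):
  006B
+ 041C
  ----
  col 0: B(11) + C(12) + 0 (carry in) = 23 → 7(7), carry out 1
  col 1: 6(6) + 1(1) + 1 (carry in) = 8 → 8(8), carry out 0
  col 2: 0(0) + 4(4) + 0 (carry in) = 4 → 4(4), carry out 0
  col 3: 0(0) + 0(0) + 0 (carry in) = 0 → 0(0), carry out 0
Reading digits MSB→LSB: 0487
Strip leading zeros: 487
= 0x487


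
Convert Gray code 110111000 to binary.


Gray code: 110111000
MSB stays the same: 1
Each subsequent bit = prev_binary XOR current_gray:
  B[1] = 1 XOR 1 = 0
  B[2] = 0 XOR 0 = 0
  B[3] = 0 XOR 1 = 1
  B[4] = 1 XOR 1 = 0
  B[5] = 0 XOR 1 = 1
  B[6] = 1 XOR 0 = 1
  B[7] = 1 XOR 0 = 1
  B[8] = 1 XOR 0 = 1
= 100101111 (303 decimal)


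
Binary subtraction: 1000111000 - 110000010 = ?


Align and subtract column by column (LSB to MSB, borrowing when needed):
  1000111000
- 0110000010
  ----------
  col 0: (0 - 0 borrow-in) - 0 → 0 - 0 = 0, borrow out 0
  col 1: (0 - 0 borrow-in) - 1 → borrow from next column: (0+2) - 1 = 1, borrow out 1
  col 2: (0 - 1 borrow-in) - 0 → borrow from next column: (-1+2) - 0 = 1, borrow out 1
  col 3: (1 - 1 borrow-in) - 0 → 0 - 0 = 0, borrow out 0
  col 4: (1 - 0 borrow-in) - 0 → 1 - 0 = 1, borrow out 0
  col 5: (1 - 0 borrow-in) - 0 → 1 - 0 = 1, borrow out 0
  col 6: (0 - 0 borrow-in) - 0 → 0 - 0 = 0, borrow out 0
  col 7: (0 - 0 borrow-in) - 1 → borrow from next column: (0+2) - 1 = 1, borrow out 1
  col 8: (0 - 1 borrow-in) - 1 → borrow from next column: (-1+2) - 1 = 0, borrow out 1
  col 9: (1 - 1 borrow-in) - 0 → 0 - 0 = 0, borrow out 0
Reading bits MSB→LSB: 0010110110
Strip leading zeros: 10110110
= 10110110


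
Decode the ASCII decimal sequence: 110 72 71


Codes (decimal): 110 72 71
Per-code ASCII lookup:
  110  (range 97-122: lowercase, 110 - 97 = 13) → 'n'
  72  (range 65-90: uppercase, 72 - 65 = 7) → 'H'
  71  (range 65-90: uppercase, 71 - 65 = 6) → 'G'
= 'nHG'


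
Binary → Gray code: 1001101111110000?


Binary: 1001101111110000
Gray code: G = B XOR (B >> 1)
B >> 1 = 0100110111111000
1001101111110000 XOR 0100110111111000:
  1 XOR 0 = 1
  0 XOR 1 = 1
  0 XOR 0 = 0
  1 XOR 0 = 1
  1 XOR 1 = 0
  0 XOR 1 = 1
  1 XOR 0 = 1
  1 XOR 1 = 0
  1 XOR 1 = 0
  1 XOR 1 = 0
  1 XOR 1 = 0
  1 XOR 1 = 0
  0 XOR 1 = 1
  0 XOR 0 = 0
  0 XOR 0 = 0
  0 XOR 0 = 0
= 1101011000001000


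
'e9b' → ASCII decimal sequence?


String: 'e9b'  (3 characters)
Per-character ASCII lookup:
  'e': lowercase starts at 97: 'e' = 97 + 4 = 101
  '9': digits start at 48: '9' = 48 + 9 = 57
  'b': lowercase starts at 97: 'b' = 97 + 1 = 98
= 101 57 98


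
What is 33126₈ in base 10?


Positional values:
Position 0: 6 × 8^0 = 6
Position 1: 2 × 8^1 = 16
Position 2: 1 × 8^2 = 64
Position 3: 3 × 8^3 = 1536
Position 4: 3 × 8^4 = 12288
Sum = 6 + 16 + 64 + 1536 + 12288
= 13910


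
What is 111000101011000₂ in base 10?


Positional values:
Bit 3: 1 × 2^3 = 8
Bit 4: 1 × 2^4 = 16
Bit 6: 1 × 2^6 = 64
Bit 8: 1 × 2^8 = 256
Bit 12: 1 × 2^12 = 4096
Bit 13: 1 × 2^13 = 8192
Bit 14: 1 × 2^14 = 16384
Sum = 8 + 16 + 64 + 256 + 4096 + 8192 + 16384
= 29016


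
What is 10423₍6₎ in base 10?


Positional values (base 6):
  3 × 6^0 = 3 × 1 = 3
  2 × 6^1 = 2 × 6 = 12
  4 × 6^2 = 4 × 36 = 144
  0 × 6^3 = 0 × 216 = 0
  1 × 6^4 = 1 × 1296 = 1296
Sum = 3 + 12 + 144 + 0 + 1296
= 1455


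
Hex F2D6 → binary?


Each hex digit → 4 binary bits:
  F = 1111
  2 = 0010
  D = 1101
  6 = 0110
Concatenate: 1111 0010 1101 0110
= 1111001011010110


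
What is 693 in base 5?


Divide by 5 repeatedly:
693 ÷ 5 = 138 remainder 3
138 ÷ 5 = 27 remainder 3
27 ÷ 5 = 5 remainder 2
5 ÷ 5 = 1 remainder 0
1 ÷ 5 = 0 remainder 1
Reading remainders bottom-up:
= 10233


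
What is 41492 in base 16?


Divide by 16 repeatedly:
41492 ÷ 16 = 2593 remainder 4 (4)
2593 ÷ 16 = 162 remainder 1 (1)
162 ÷ 16 = 10 remainder 2 (2)
10 ÷ 16 = 0 remainder 10 (A)
Reading remainders bottom-up:
= 0xA214


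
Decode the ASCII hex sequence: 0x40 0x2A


Codes (hex): 0x40 0x2A
Per-code ASCII lookup:
  0x40 = 64  (special character) → '@'
  0x2A = 42  (special character) → '*'
= '@*'


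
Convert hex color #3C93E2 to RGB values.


Hex: #3C93E2
R = 3C₁₆ = 60
G = 93₁₆ = 147
B = E2₁₆ = 226
= RGB(60, 147, 226)


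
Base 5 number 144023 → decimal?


Positional values (base 5):
  3 × 5^0 = 3 × 1 = 3
  2 × 5^1 = 2 × 5 = 10
  0 × 5^2 = 0 × 25 = 0
  4 × 5^3 = 4 × 125 = 500
  4 × 5^4 = 4 × 625 = 2500
  1 × 5^5 = 1 × 3125 = 3125
Sum = 3 + 10 + 0 + 500 + 2500 + 3125
= 6138


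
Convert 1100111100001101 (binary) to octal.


Group into 3-bit groups: 001100111100001101
  001 = 1
  100 = 4
  111 = 7
  100 = 4
  001 = 1
  101 = 5
= 0o147415


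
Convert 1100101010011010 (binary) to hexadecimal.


Group into 4-bit nibbles: 1100101010011010
  1100 = C
  1010 = A
  1001 = 9
  1010 = A
= 0xCA9A


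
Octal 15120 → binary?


Each octal digit → 3 binary bits:
  1 = 001
  5 = 101
  1 = 001
  2 = 010
  0 = 000
Concatenate: 001 101 001 010 000
= 001101001010000


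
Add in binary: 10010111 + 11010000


Align and add column by column (LSB to MSB, carry propagating):
  010010111
+ 011010000
  ---------
  col 0: 1 + 0 + 0 (carry in) = 1 → bit 1, carry out 0
  col 1: 1 + 0 + 0 (carry in) = 1 → bit 1, carry out 0
  col 2: 1 + 0 + 0 (carry in) = 1 → bit 1, carry out 0
  col 3: 0 + 0 + 0 (carry in) = 0 → bit 0, carry out 0
  col 4: 1 + 1 + 0 (carry in) = 2 → bit 0, carry out 1
  col 5: 0 + 0 + 1 (carry in) = 1 → bit 1, carry out 0
  col 6: 0 + 1 + 0 (carry in) = 1 → bit 1, carry out 0
  col 7: 1 + 1 + 0 (carry in) = 2 → bit 0, carry out 1
  col 8: 0 + 0 + 1 (carry in) = 1 → bit 1, carry out 0
Reading bits MSB→LSB: 101100111
Strip leading zeros: 101100111
= 101100111


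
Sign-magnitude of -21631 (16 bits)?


Sign bit: 1 (negative)
Magnitude: 21631 = 101010001111111
= 1101010001111111


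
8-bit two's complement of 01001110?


Original: 01001110
Step 1 - Invert all bits: 10110001
Step 2 - Add 1: 10110001 + 1
= 10110010 (represents -78)


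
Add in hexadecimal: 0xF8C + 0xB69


Align and add column by column (LSB to MSB, each column mod 16 with carry):
  0F8C
+ 0B69
  ----
  col 0: C(12) + 9(9) + 0 (carry in) = 21 → 5(5), carry out 1
  col 1: 8(8) + 6(6) + 1 (carry in) = 15 → F(15), carry out 0
  col 2: F(15) + B(11) + 0 (carry in) = 26 → A(10), carry out 1
  col 3: 0(0) + 0(0) + 1 (carry in) = 1 → 1(1), carry out 0
Reading digits MSB→LSB: 1AF5
Strip leading zeros: 1AF5
= 0x1AF5


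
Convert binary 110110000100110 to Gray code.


Binary: 110110000100110
Gray code: G = B XOR (B >> 1)
B >> 1 = 011011000010011
110110000100110 XOR 011011000010011:
  1 XOR 0 = 1
  1 XOR 1 = 0
  0 XOR 1 = 1
  1 XOR 0 = 1
  1 XOR 1 = 0
  0 XOR 1 = 1
  0 XOR 0 = 0
  0 XOR 0 = 0
  0 XOR 0 = 0
  1 XOR 0 = 1
  0 XOR 1 = 1
  0 XOR 0 = 0
  1 XOR 0 = 1
  1 XOR 1 = 0
  0 XOR 1 = 1
= 101101000110101
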